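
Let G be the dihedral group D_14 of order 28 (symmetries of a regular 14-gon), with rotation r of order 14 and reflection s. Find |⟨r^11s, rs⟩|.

|⟨r^11s⟩| = 2 and |⟨rs⟩| = 2, so |H| is a multiple of lcm(2, 2) = 2 and divides |G| = 28.
Closing under the operation: H = {e, r^2, r^4, r^6, r^8, r^10, r^12, rs, r^3s, r^5s, r^7s, r^9s, r^11s, r^13s}, so |H| = 14.

14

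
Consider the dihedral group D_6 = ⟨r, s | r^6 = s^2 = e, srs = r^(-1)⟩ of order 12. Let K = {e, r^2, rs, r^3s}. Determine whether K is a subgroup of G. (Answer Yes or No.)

r^2 ∈ K but its inverse r^4 ∉ K, so K is not a subgroup.

No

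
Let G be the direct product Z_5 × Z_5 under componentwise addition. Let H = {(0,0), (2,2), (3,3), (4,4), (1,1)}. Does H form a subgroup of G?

|H| = 5 divides |G| = 25, consistent with Lagrange.
H contains the identity, every element's inverse is in H, and H is closed under +: it is a subgroup.
In fact H = ⟨(4,4)⟩.

Yes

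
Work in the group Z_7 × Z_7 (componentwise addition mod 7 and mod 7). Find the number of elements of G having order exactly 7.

48

An element (a,b) has order lcm(ord(a), ord(b)); count pairs with lcm equal to 7.
Enumerating gives 48 such elements.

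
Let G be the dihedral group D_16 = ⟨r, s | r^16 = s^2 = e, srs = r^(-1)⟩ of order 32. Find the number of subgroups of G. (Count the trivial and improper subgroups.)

|G| = 32, so by Lagrange every subgroup order divides 32. Divisors: 1, 2, 4, 8, 16, 32.
Subgroups by order — order 1: 1; order 2: 17; order 4: 9; order 8: 5; order 16: 3; order 32: 1.
Total: 1 + 17 + 9 + 5 + 3 + 1 = 36.

36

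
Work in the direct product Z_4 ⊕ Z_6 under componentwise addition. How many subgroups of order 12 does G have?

|G| = 24 and 12 | 24, so subgroups of order 12 are possible by Lagrange.
The subgroups of order 12 are: {(0,0), (0,1), (0,2), (0,3), (0,4), (0,5), (2,0), (2,1), (2,2), (2,3), (2,4), (2,5)}; {(0,0), (0,2), (0,4), (1,0), (1,2), (1,4), (2,0), (2,2), (2,4), (3,0), (3,2), (3,4)}; {(0,0), (0,2), (0,4), (1,1), (1,3), (1,5), (2,0), (2,2), (2,4), (3,1), (3,3), (3,5)}.
So G has 3 subgroups of order 12.

3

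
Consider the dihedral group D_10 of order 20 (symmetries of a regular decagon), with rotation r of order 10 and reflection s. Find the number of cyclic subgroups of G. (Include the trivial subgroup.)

14

Each element a generates a cyclic subgroup ⟨a⟩; distinct elements may generate the same one (a cyclic group of order d has φ(d) generators).
Cyclic subgroups by order — order 1: 1; order 2: 11; order 5: 1; order 10: 1.
Total: 14.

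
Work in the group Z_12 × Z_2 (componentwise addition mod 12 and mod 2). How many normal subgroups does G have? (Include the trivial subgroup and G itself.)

16

G is abelian, so every subgroup is normal.
G has 16 subgroups in total, hence 16 normal subgroups.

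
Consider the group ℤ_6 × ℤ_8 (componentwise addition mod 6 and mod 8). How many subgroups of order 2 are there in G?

|G| = 48 and 2 | 48, so subgroups of order 2 are possible by Lagrange.
The subgroups of order 2 are: {(0,0), (0,4)}; {(0,0), (3,0)}; {(0,0), (3,4)}.
So G has 3 subgroups of order 2.

3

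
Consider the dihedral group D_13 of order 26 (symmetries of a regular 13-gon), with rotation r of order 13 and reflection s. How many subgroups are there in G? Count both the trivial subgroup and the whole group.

|G| = 26, so by Lagrange every subgroup order divides 26. Divisors: 1, 2, 13, 26.
Subgroups by order — order 1: 1; order 2: 13; order 13: 1; order 26: 1.
Total: 1 + 13 + 1 + 1 = 16.

16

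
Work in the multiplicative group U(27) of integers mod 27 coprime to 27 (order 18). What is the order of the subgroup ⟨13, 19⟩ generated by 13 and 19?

9

|⟨13⟩| = 9 and |⟨19⟩| = 3, so |H| is a multiple of lcm(9, 3) = 9 and divides |G| = 18.
Closing under the operation: H = {1, 4, 7, 10, 13, 16, 19, 22, 25}, so |H| = 9.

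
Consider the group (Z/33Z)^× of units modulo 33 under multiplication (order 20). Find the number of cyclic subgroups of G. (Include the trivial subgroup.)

8

Group the elements of G by the cyclic subgroup they generate; each cyclic subgroup of order d accounts for φ(d) elements.
Cyclic subgroups by order — order 1: 1; order 2: 3; order 5: 1; order 10: 3.
Total: 8.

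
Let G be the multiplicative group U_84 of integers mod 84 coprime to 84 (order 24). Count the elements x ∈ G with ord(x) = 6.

Enumerating element orders in G gives 14 elements of order 6.

14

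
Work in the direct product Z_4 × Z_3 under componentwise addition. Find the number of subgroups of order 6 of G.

1

|G| = 12 and 6 | 12, so subgroups of order 6 are possible by Lagrange.
The subgroups of order 6 are: {(0,0), (0,1), (0,2), (2,0), (2,1), (2,2)}.
So G has 1 subgroup of order 6.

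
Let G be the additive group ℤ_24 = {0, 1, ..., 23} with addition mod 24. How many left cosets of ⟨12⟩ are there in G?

|⟨12⟩| = 2 and |G| = 24.
By Lagrange, [G : H] = |G|/|H| = 24/2 = 12.

12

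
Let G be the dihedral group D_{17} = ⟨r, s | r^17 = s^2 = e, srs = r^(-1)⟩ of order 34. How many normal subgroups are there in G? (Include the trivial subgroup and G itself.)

G has 20 subgroups. Checking conjugation-invariance by order — order 1: 1/1 normal; order 2: 0/17 normal; order 17: 1/1 normal; order 34: 1/1 normal.
Total normal subgroups: 3.

3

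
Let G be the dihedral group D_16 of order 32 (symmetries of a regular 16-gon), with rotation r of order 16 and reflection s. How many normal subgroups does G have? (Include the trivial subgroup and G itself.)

8

G has 36 subgroups. Checking conjugation-invariance by order — order 1: 1/1 normal; order 2: 1/17 normal; order 4: 1/9 normal; order 8: 1/5 normal; order 16: 3/3 normal; order 32: 1/1 normal.
Total normal subgroups: 8.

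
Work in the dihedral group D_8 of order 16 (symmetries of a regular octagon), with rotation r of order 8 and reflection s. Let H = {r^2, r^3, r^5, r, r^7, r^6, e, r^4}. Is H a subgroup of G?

Yes

|H| = 8 divides |G| = 16, consistent with Lagrange.
H contains the identity, every element's inverse is in H, and H is closed under ·: it is a subgroup.
In fact H = ⟨r^7⟩.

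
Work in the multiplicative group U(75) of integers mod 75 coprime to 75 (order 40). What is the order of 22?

Compute successive powers of 22 mod 75: 22, 34, 73, 31, 7, 4, 13, 61, …; 22^20 ≡ 1 (mod 75).
So |⟨22⟩| = 20.

20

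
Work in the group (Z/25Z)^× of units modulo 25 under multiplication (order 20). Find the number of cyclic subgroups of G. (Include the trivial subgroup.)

A cyclic subgroup of order d is generated by each of its φ(d) elements of order d, so the cyclic subgroups of order d number (#elements of order d)/φ(d).
Cyclic subgroups by order — order 1: 1; order 2: 1; order 4: 1; order 5: 1; order 10: 1; order 20: 1.
Total: 6.

6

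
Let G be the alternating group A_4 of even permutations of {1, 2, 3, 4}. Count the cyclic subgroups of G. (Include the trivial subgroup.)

Each element a generates a cyclic subgroup ⟨a⟩; distinct elements may generate the same one (a cyclic group of order d has φ(d) generators).
Cyclic subgroups by order — order 1: 1; order 2: 3; order 3: 4.
Total: 8.

8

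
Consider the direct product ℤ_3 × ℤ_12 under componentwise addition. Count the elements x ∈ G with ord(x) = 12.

An element (a,b) has order lcm(ord(a), ord(b)); count pairs with lcm equal to 12.
Enumerating gives 16 such elements.

16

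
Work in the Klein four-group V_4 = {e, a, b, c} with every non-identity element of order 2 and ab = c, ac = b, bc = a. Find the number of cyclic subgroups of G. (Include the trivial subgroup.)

Group the elements of G by the cyclic subgroup they generate; each cyclic subgroup of order d accounts for φ(d) elements.
Cyclic subgroups by order — order 1: 1; order 2: 3.
Total: 4.

4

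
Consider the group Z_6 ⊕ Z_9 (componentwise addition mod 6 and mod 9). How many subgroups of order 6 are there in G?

4

|G| = 54 and 6 | 54, so subgroups of order 6 are possible by Lagrange.
The subgroups of order 6 are: {(0,0), (0,3), (0,6), (3,0), (3,3), (3,6)}; {(0,0), (1,0), (2,0), (3,0), (4,0), (5,0)}; {(0,0), (1,3), (2,6), (3,0), (4,3), (5,6)}; {(0,0), (1,6), (2,3), (3,0), (4,6), (5,3)}.
So G has 4 subgroups of order 6.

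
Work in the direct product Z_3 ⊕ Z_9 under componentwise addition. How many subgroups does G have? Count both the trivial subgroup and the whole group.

|G| = 27, so by Lagrange every subgroup order divides 27. Divisors: 1, 3, 9, 27.
Subgroups by order — order 1: 1; order 3: 4; order 9: 4; order 27: 1.
Total: 1 + 4 + 4 + 1 = 10.

10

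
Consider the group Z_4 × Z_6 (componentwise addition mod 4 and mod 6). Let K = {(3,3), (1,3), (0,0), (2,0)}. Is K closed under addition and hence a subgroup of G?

Yes

|K| = 4 divides |G| = 24, consistent with Lagrange.
K contains the identity, every element's inverse is in K, and K is closed under +: it is a subgroup.
In fact K = ⟨(3,3)⟩.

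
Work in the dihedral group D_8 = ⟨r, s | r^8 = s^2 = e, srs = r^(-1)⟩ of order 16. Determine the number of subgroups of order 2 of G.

9

|G| = 16 and 2 | 16, so subgroups of order 2 are possible by Lagrange.
The subgroups of order 2 are: {e, r^2s}; {e, r^3s}; {e, r^4}; {e, r^4s}; … (9 in all).
So G has 9 subgroups of order 2.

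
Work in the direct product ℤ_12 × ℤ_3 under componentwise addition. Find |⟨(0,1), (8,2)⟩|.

|⟨(0,1)⟩| = 3 and |⟨(8,2)⟩| = 3, so |H| is a multiple of lcm(3, 3) = 3 and divides |G| = 36.
Closing under the operation: H = {(0,0), (0,1), (0,2), (4,0), (4,1), (4,2), (8,0), (8,1), (8,2)}, so |H| = 9.

9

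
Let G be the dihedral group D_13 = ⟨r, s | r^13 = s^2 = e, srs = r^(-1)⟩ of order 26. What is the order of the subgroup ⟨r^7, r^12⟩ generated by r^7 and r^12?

|⟨r^7⟩| = 13 and |⟨r^12⟩| = 13, so |H| is a multiple of lcm(13, 13) = 13 and divides |G| = 26.
Closing under the operation: H = {e, r, r^2, r^3, r^4, r^5, r^6, r^7, r^8, r^9, r^10, r^11, r^12}, so |H| = 13.

13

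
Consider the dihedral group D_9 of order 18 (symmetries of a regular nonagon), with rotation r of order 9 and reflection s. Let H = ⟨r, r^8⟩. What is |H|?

|⟨r⟩| = 9 and |⟨r^8⟩| = 9, so |H| is a multiple of lcm(9, 9) = 9 and divides |G| = 18.
Closing under the operation: H = {e, r, r^2, r^3, r^4, r^5, r^6, r^7, r^8}, so |H| = 9.

9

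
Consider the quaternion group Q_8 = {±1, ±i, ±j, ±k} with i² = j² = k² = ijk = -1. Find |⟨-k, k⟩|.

|⟨-k⟩| = 4 and |⟨k⟩| = 4, so |H| is a multiple of lcm(4, 4) = 4 and divides |G| = 8.
Closing under the operation: H = {1, -1, k, -k}, so |H| = 4.

4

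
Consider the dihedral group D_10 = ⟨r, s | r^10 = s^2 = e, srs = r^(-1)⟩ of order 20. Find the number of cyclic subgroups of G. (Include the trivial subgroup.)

14

Group the elements of G by the cyclic subgroup they generate; each cyclic subgroup of order d accounts for φ(d) elements.
Cyclic subgroups by order — order 1: 1; order 2: 11; order 5: 1; order 10: 1.
Total: 14.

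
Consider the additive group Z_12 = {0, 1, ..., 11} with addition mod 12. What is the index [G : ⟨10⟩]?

|⟨10⟩| = 6 and |G| = 12.
By Lagrange, [G : H] = |G|/|H| = 12/6 = 2.

2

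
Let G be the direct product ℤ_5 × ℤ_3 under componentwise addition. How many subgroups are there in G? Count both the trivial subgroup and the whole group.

4

|G| = 15, so by Lagrange every subgroup order divides 15. Divisors: 1, 3, 5, 15.
Subgroups by order — order 1: 1; order 3: 1; order 5: 1; order 15: 1.
Total: 1 + 1 + 1 + 1 = 4.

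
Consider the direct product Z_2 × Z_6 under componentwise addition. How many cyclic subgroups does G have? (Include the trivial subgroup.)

8

Each element a generates a cyclic subgroup ⟨a⟩; distinct elements may generate the same one (a cyclic group of order d has φ(d) generators).
Cyclic subgroups by order — order 1: 1; order 2: 3; order 3: 1; order 6: 3.
Total: 8.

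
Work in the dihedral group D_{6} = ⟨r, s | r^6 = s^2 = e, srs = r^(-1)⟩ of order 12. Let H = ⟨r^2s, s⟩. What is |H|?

|⟨r^2s⟩| = 2 and |⟨s⟩| = 2, so |H| is a multiple of lcm(2, 2) = 2 and divides |G| = 12.
Closing under the operation: H = {e, r^2, r^4, s, r^2s, r^4s}, so |H| = 6.

6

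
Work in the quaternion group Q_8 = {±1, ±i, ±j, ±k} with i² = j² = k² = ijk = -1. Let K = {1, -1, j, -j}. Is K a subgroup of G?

Yes

|K| = 4 divides |G| = 8, consistent with Lagrange.
K contains the identity, every element's inverse is in K, and K is closed under ·: it is a subgroup.
In fact K = ⟨j⟩.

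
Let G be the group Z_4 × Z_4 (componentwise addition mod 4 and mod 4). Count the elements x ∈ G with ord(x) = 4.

An element (a,b) has order lcm(ord(a), ord(b)); count pairs with lcm equal to 4.
Enumerating gives 12 such elements.

12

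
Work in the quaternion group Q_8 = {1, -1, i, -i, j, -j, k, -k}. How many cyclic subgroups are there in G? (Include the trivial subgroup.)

5

Each element a generates a cyclic subgroup ⟨a⟩; distinct elements may generate the same one (a cyclic group of order d has φ(d) generators).
Cyclic subgroups by order — order 1: 1; order 2: 1; order 4: 3.
Total: 5.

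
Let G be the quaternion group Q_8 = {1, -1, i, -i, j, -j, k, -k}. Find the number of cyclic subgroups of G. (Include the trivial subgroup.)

Group the elements of G by the cyclic subgroup they generate; each cyclic subgroup of order d accounts for φ(d) elements.
Cyclic subgroups by order — order 1: 1; order 2: 1; order 4: 3.
Total: 5.

5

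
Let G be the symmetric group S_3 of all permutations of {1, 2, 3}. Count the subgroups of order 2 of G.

|G| = 6 and 2 | 6, so subgroups of order 2 are possible by Lagrange.
The subgroups of order 2 are: {e, (1 2)}; {e, (1 3)}; {e, (2 3)}.
So G has 3 subgroups of order 2.

3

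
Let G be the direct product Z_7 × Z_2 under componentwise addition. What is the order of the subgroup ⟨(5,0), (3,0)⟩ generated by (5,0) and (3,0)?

|⟨(5,0)⟩| = 7 and |⟨(3,0)⟩| = 7, so |H| is a multiple of lcm(7, 7) = 7 and divides |G| = 14.
Closing under the operation: H = {(0,0), (1,0), (2,0), (3,0), (4,0), (5,0), (6,0)}, so |H| = 7.

7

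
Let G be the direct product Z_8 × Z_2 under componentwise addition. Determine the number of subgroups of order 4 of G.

|G| = 16 and 4 | 16, so subgroups of order 4 are possible by Lagrange.
The subgroups of order 4 are: {(0,0), (0,1), (4,0), (4,1)}; {(0,0), (2,0), (4,0), (6,0)}; {(0,0), (2,1), (4,0), (6,1)}.
So G has 3 subgroups of order 4.

3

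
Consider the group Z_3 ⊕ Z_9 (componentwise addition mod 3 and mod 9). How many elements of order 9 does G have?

An element (a,b) has order lcm(ord(a), ord(b)); count pairs with lcm equal to 9.
Enumerating gives 18 such elements.

18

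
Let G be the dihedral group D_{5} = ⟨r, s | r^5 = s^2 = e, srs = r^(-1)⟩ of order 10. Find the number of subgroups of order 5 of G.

1

|G| = 10 and 5 | 10, so subgroups of order 5 are possible by Lagrange.
The subgroups of order 5 are: {e, r, r^2, r^3, r^4}.
So G has 1 subgroup of order 5.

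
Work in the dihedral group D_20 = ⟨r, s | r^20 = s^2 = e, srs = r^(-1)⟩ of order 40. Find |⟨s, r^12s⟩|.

10

|⟨s⟩| = 2 and |⟨r^12s⟩| = 2, so |H| is a multiple of lcm(2, 2) = 2 and divides |G| = 40.
Closing under the operation: H = {e, r^4, r^8, r^12, r^16, s, r^4s, r^8s, r^12s, r^16s}, so |H| = 10.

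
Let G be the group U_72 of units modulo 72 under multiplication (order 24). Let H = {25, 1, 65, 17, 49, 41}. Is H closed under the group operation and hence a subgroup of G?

Yes

|H| = 6 divides |G| = 24, consistent with Lagrange.
H contains the identity, every element's inverse is in H, and H is closed under ·: it is a subgroup.
In fact H = ⟨65⟩.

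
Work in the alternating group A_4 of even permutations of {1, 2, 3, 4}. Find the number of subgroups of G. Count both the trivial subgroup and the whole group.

10

|G| = 12, so by Lagrange every subgroup order divides 12. Divisors: 1, 2, 3, 4, 6, 12.
Subgroups by order — order 1: 1; order 2: 3; order 3: 4; order 4: 1; order 6: 0; order 12: 1.
Total: 1 + 3 + 4 + 1 + 0 + 1 = 10.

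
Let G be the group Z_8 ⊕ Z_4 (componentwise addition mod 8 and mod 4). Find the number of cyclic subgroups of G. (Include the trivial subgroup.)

Each element a generates a cyclic subgroup ⟨a⟩; distinct elements may generate the same one (a cyclic group of order d has φ(d) generators).
Cyclic subgroups by order — order 1: 1; order 2: 3; order 4: 6; order 8: 4.
Total: 14.

14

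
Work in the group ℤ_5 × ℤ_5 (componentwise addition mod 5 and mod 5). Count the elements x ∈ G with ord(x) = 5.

24

An element (a,b) has order lcm(ord(a), ord(b)); count pairs with lcm equal to 5.
Enumerating gives 24 such elements.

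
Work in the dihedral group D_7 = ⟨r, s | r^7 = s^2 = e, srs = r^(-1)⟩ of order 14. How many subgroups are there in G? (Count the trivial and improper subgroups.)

|G| = 14, so by Lagrange every subgroup order divides 14. Divisors: 1, 2, 7, 14.
Subgroups by order — order 1: 1; order 2: 7; order 7: 1; order 14: 1.
Total: 1 + 7 + 1 + 1 = 10.

10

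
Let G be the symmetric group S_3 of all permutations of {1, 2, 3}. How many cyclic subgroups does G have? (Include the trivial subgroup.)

Each element a generates a cyclic subgroup ⟨a⟩; distinct elements may generate the same one (a cyclic group of order d has φ(d) generators).
Cyclic subgroups by order — order 1: 1; order 2: 3; order 3: 1.
Total: 5.

5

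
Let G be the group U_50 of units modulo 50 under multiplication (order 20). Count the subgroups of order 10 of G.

|G| = 20 and 10 | 20, so subgroups of order 10 are possible by Lagrange.
The subgroups of order 10 are: {1, 9, 11, 19, 21, 29, 31, 39, 41, 49}.
So G has 1 subgroup of order 10.

1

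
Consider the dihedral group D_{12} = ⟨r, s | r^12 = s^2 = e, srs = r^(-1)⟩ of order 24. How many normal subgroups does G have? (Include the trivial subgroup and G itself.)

9

G has 34 subgroups. Checking conjugation-invariance by order — order 1: 1/1 normal; order 2: 1/13 normal; order 3: 1/1 normal; order 4: 1/7 normal; order 6: 1/5 normal; order 8: 0/3 normal; order 12: 3/3 normal; order 24: 1/1 normal.
Total normal subgroups: 9.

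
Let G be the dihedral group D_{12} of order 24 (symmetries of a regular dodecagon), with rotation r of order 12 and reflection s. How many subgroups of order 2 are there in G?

|G| = 24 and 2 | 24, so subgroups of order 2 are possible by Lagrange.
The subgroups of order 2 are: {e, r^10s}; {e, r^11s}; {e, r^2s}; {e, r^3s}; … (13 in all).
So G has 13 subgroups of order 2.

13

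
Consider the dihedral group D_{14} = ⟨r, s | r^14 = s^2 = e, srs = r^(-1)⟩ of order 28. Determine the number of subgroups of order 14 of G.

3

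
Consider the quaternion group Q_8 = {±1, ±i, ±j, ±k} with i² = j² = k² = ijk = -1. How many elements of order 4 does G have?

6

The elements of order 4 are: i, -i, j, -j, k, -k.
That's 6.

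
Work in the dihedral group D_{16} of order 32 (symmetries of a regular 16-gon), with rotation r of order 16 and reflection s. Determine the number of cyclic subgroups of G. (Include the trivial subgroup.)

Each element a generates a cyclic subgroup ⟨a⟩; distinct elements may generate the same one (a cyclic group of order d has φ(d) generators).
Cyclic subgroups by order — order 1: 1; order 2: 17; order 4: 1; order 8: 1; order 16: 1.
Total: 21.

21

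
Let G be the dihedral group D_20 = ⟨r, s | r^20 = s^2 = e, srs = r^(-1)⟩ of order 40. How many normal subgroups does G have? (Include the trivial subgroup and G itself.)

9

G has 48 subgroups. Checking conjugation-invariance by order — order 1: 1/1 normal; order 2: 1/21 normal; order 4: 1/11 normal; order 5: 1/1 normal; order 8: 0/5 normal; order 10: 1/5 normal; order 20: 3/3 normal; order 40: 1/1 normal.
Total normal subgroups: 9.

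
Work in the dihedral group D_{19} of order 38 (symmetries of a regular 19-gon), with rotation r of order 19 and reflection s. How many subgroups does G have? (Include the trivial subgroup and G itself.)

22

|G| = 38, so by Lagrange every subgroup order divides 38. Divisors: 1, 2, 19, 38.
Subgroups by order — order 1: 1; order 2: 19; order 19: 1; order 38: 1.
Total: 1 + 19 + 1 + 1 = 22.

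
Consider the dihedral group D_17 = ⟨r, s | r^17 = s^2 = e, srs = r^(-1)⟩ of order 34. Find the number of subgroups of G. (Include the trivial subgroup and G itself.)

20

|G| = 34, so by Lagrange every subgroup order divides 34. Divisors: 1, 2, 17, 34.
Subgroups by order — order 1: 1; order 2: 17; order 17: 1; order 34: 1.
Total: 1 + 17 + 1 + 1 = 20.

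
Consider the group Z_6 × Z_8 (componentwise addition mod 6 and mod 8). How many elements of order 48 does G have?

An element (a,b) has order lcm(ord(a), ord(b)); count pairs with lcm equal to 48.
Enumerating gives 0 such elements.

0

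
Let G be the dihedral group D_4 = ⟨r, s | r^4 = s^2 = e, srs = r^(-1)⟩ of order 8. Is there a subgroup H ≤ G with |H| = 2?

Yes

2 | 8. A subgroup of order 2 is {e, r^2}.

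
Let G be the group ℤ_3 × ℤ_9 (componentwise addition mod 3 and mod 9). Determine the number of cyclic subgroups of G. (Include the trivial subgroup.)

8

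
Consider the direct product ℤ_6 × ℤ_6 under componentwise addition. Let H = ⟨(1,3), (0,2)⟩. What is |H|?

|⟨(1,3)⟩| = 6 and |⟨(0,2)⟩| = 3, so |H| is a multiple of lcm(6, 3) = 6 and divides |G| = 36.
Closing under the operation: H = {(0,0), (0,2), (0,4), (1,1), (1,3), (1,5), (2,0), (2,2), (2,4), (3,1), (3,3), (3,5), (4,0), (4,2), (4,4), (5,1), (5,3), (5,5)}, so |H| = 18.

18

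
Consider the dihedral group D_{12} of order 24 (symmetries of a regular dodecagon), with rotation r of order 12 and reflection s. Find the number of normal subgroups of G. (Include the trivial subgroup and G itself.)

G has 34 subgroups. Checking conjugation-invariance by order — order 1: 1/1 normal; order 2: 1/13 normal; order 3: 1/1 normal; order 4: 1/7 normal; order 6: 1/5 normal; order 8: 0/3 normal; order 12: 3/3 normal; order 24: 1/1 normal.
Total normal subgroups: 9.

9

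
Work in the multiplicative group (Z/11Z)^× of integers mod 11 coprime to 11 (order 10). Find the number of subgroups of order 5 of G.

1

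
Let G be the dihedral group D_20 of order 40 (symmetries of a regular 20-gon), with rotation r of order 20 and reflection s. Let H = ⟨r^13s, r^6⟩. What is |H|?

|⟨r^13s⟩| = 2 and |⟨r^6⟩| = 10, so |H| is a multiple of lcm(2, 10) = 10 and divides |G| = 40.
Closing under the operation: H = {e, r^2, r^4, r^6, r^8, r^10, r^12, r^14, r^16, r^18, rs, r^3s, r^5s, r^7s, r^9s, r^11s, r^13s, r^15s, r^17s, r^19s}, so |H| = 20.

20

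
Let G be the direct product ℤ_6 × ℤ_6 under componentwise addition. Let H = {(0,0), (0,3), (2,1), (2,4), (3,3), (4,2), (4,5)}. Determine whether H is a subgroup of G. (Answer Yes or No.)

No

|H| = 7 does not divide |G| = 36, so by Lagrange H is not a subgroup.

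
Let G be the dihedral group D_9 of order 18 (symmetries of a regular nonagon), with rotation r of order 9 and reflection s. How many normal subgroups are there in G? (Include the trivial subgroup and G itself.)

4

G has 16 subgroups. Checking conjugation-invariance by order — order 1: 1/1 normal; order 2: 0/9 normal; order 3: 1/1 normal; order 6: 0/3 normal; order 9: 1/1 normal; order 18: 1/1 normal.
Total normal subgroups: 4.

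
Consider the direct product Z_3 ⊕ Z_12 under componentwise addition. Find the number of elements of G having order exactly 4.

2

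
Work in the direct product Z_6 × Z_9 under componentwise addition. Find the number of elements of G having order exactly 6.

An element (a,b) has order lcm(ord(a), ord(b)); count pairs with lcm equal to 6.
Enumerating gives 8 such elements.

8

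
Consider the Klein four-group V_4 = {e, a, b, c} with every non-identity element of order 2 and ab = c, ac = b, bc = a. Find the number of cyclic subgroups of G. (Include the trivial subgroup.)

Group the elements of G by the cyclic subgroup they generate; each cyclic subgroup of order d accounts for φ(d) elements.
Cyclic subgroups by order — order 1: 1; order 2: 3.
Total: 4.

4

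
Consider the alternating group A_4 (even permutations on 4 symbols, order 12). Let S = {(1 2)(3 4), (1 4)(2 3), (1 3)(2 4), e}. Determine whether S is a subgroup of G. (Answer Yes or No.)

Yes

|S| = 4 divides |G| = 12, consistent with Lagrange.
S contains the identity, every element's inverse is in S, and S is closed under ∘: it is a subgroup.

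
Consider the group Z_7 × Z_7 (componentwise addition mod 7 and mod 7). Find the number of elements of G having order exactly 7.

48

An element (a,b) has order lcm(ord(a), ord(b)); count pairs with lcm equal to 7.
Enumerating gives 48 such elements.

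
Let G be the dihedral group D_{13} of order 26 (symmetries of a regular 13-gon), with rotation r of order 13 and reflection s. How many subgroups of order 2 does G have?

13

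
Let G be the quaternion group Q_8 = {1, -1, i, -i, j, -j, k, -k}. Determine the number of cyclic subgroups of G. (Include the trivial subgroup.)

Group the elements of G by the cyclic subgroup they generate; each cyclic subgroup of order d accounts for φ(d) elements.
Cyclic subgroups by order — order 1: 1; order 2: 1; order 4: 3.
Total: 5.

5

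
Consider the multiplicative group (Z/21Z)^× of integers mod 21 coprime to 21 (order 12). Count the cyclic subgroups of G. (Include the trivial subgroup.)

Group the elements of G by the cyclic subgroup they generate; each cyclic subgroup of order d accounts for φ(d) elements.
Cyclic subgroups by order — order 1: 1; order 2: 3; order 3: 1; order 6: 3.
Total: 8.

8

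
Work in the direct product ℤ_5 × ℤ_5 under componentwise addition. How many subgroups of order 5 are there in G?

|G| = 25 and 5 | 25, so subgroups of order 5 are possible by Lagrange.
The subgroups of order 5 are: {(0,0), (0,1), (0,2), (0,3), (0,4)}; {(0,0), (1,0), (2,0), (3,0), (4,0)}; {(0,0), (1,1), (2,2), (3,3), (4,4)}; {(0,0), (1,2), (2,4), (3,1), (4,3)}; … (6 in all).
So G has 6 subgroups of order 5.

6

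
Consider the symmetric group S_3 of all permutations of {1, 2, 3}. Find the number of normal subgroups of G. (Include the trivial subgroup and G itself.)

G has 6 subgroups. Checking conjugation-invariance by order — order 1: 1/1 normal; order 2: 0/3 normal; order 3: 1/1 normal; order 6: 1/1 normal.
Total normal subgroups: 3.

3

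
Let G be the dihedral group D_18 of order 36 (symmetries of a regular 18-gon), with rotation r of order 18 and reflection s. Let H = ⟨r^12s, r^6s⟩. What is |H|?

|⟨r^12s⟩| = 2 and |⟨r^6s⟩| = 2, so |H| is a multiple of lcm(2, 2) = 2 and divides |G| = 36.
Closing under the operation: H = {e, r^6, r^12, s, r^6s, r^12s}, so |H| = 6.

6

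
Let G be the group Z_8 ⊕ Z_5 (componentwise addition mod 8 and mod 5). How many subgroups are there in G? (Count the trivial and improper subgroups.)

8

|G| = 40, so by Lagrange every subgroup order divides 40. Divisors: 1, 2, 4, 5, 8, 10, 20, 40.
Subgroups by order — order 1: 1; order 2: 1; order 4: 1; order 5: 1; order 8: 1; order 10: 1; order 20: 1; order 40: 1.
Total: 1 + 1 + 1 + 1 + 1 + 1 + 1 + 1 = 8.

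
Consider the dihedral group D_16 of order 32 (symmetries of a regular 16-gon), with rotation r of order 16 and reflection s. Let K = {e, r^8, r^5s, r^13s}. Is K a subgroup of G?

|K| = 4 divides |G| = 32, consistent with Lagrange.
K contains the identity, every element's inverse is in K, and K is closed under ·: it is a subgroup.

Yes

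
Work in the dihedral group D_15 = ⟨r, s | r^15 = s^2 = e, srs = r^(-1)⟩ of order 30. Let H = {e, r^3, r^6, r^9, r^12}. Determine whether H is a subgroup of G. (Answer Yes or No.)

|H| = 5 divides |G| = 30, consistent with Lagrange.
H contains the identity, every element's inverse is in H, and H is closed under ·: it is a subgroup.
In fact H = ⟨r^9⟩.

Yes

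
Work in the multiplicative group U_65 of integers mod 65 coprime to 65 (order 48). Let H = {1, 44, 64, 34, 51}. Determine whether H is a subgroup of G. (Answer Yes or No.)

|H| = 5 does not divide |G| = 48, so by Lagrange H is not a subgroup.

No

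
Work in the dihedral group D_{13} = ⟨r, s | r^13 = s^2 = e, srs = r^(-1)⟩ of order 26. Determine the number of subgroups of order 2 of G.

|G| = 26 and 2 | 26, so subgroups of order 2 are possible by Lagrange.
The subgroups of order 2 are: {e, r^10s}; {e, r^11s}; {e, r^12s}; {e, r^2s}; … (13 in all).
So G has 13 subgroups of order 2.

13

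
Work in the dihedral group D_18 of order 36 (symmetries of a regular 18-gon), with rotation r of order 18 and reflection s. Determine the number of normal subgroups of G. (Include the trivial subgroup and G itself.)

9

G has 45 subgroups. Checking conjugation-invariance by order — order 1: 1/1 normal; order 2: 1/19 normal; order 3: 1/1 normal; order 4: 0/9 normal; order 6: 1/7 normal; order 9: 1/1 normal; order 12: 0/3 normal; order 18: 3/3 normal; order 36: 1/1 normal.
Total normal subgroups: 9.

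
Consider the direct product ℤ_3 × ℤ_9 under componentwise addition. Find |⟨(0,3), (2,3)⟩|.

|⟨(0,3)⟩| = 3 and |⟨(2,3)⟩| = 3, so |H| is a multiple of lcm(3, 3) = 3 and divides |G| = 27.
Closing under the operation: H = {(0,0), (0,3), (0,6), (1,0), (1,3), (1,6), (2,0), (2,3), (2,6)}, so |H| = 9.

9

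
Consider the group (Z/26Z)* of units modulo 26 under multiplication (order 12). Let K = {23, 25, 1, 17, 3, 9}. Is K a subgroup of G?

|K| = 6 divides |G| = 12, consistent with Lagrange.
K contains the identity, every element's inverse is in K, and K is closed under ·: it is a subgroup.
In fact K = ⟨17⟩.

Yes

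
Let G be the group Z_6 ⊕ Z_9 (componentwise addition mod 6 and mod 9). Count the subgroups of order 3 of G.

|G| = 54 and 3 | 54, so subgroups of order 3 are possible by Lagrange.
The subgroups of order 3 are: {(0,0), (0,3), (0,6)}; {(0,0), (2,0), (4,0)}; {(0,0), (2,3), (4,6)}; {(0,0), (2,6), (4,3)}.
So G has 4 subgroups of order 3.

4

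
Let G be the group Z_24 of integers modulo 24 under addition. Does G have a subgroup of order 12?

12 | 24. A subgroup of order 12 is {0, 2, 4, 6, 8, 10, 12, 14, 16, 18, 20, 22}.

Yes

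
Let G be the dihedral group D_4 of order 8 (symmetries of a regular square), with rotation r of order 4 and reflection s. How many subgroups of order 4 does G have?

3

|G| = 8 and 4 | 8, so subgroups of order 4 are possible by Lagrange.
The subgroups of order 4 are: {e, r, r^2, r^3}; {e, r^2, s, r^2s}; {e, r^2, rs, r^3s}.
So G has 3 subgroups of order 4.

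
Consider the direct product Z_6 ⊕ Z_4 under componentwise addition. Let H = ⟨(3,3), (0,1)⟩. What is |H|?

|⟨(3,3)⟩| = 4 and |⟨(0,1)⟩| = 4, so |H| is a multiple of lcm(4, 4) = 4 and divides |G| = 24.
Closing under the operation: H = {(0,0), (0,1), (0,2), (0,3), (3,0), (3,1), (3,2), (3,3)}, so |H| = 8.

8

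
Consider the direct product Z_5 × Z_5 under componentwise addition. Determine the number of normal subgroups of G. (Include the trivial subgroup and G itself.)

G is abelian, so every subgroup is normal.
G has 8 subgroups in total, hence 8 normal subgroups.

8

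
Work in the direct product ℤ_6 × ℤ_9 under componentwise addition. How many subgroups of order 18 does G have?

4

|G| = 54 and 18 | 54, so subgroups of order 18 are possible by Lagrange.
The subgroups of order 18 are: {(0,0), (0,1), (0,2), (0,3), (0,4), (0,5), (0,6), (0,7), (0,8), (3,0), (3,1), (3,2), (3,3), (3,4), (3,5), (3,6), (3,7), (3,8)}; {(0,0), (0,3), (0,6), (1,0), (1,3), (1,6), (2,0), (2,3), (2,6), (3,0), (3,3), (3,6), (4,0), (4,3), (4,6), (5,0), (5,3), (5,6)}; {(0,0), (0,3), (0,6), (1,1), (1,4), (1,7), (2,2), (2,5), (2,8), (3,0), (3,3), (3,6), (4,1), (4,4), (4,7), (5,2), (5,5), (5,8)}; {(0,0), (0,3), (0,6), (1,2), (1,5), (1,8), (2,1), (2,4), (2,7), (3,0), (3,3), (3,6), (4,2), (4,5), (4,8), (5,1), (5,4), (5,7)}.
So G has 4 subgroups of order 18.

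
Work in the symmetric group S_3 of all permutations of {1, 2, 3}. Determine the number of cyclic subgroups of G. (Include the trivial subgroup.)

Group the elements of G by the cyclic subgroup they generate; each cyclic subgroup of order d accounts for φ(d) elements.
Cyclic subgroups by order — order 1: 1; order 2: 3; order 3: 1.
Total: 5.

5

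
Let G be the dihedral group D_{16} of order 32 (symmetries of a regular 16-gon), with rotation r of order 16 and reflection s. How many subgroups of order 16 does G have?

3

|G| = 32 and 16 | 32, so subgroups of order 16 are possible by Lagrange.
The subgroups of order 16 are: {e, r, r^2, r^3, r^4, r^5, r^6, r^7, r^8, r^9, r^10, r^11, r^12, r^13, r^14, r^15}; {e, r^2, r^4, r^6, r^8, r^10, r^12, r^14, s, r^2s, r^4s, r^6s, r^8s, r^10s, r^12s, r^14s}; {e, r^2, r^4, r^6, r^8, r^10, r^12, r^14, rs, r^3s, r^5s, r^7s, r^9s, r^11s, r^13s, r^15s}.
So G has 3 subgroups of order 16.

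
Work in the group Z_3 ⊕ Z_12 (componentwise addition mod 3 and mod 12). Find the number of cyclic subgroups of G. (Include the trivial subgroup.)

A cyclic subgroup of order d is generated by each of its φ(d) elements of order d, so the cyclic subgroups of order d number (#elements of order d)/φ(d).
Cyclic subgroups by order — order 1: 1; order 2: 1; order 3: 4; order 4: 1; order 6: 4; order 12: 4.
Total: 15.

15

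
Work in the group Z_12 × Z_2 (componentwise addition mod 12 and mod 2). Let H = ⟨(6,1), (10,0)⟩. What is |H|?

|⟨(6,1)⟩| = 2 and |⟨(10,0)⟩| = 6, so |H| is a multiple of lcm(2, 6) = 6 and divides |G| = 24.
Closing under the operation: H = {(0,0), (0,1), (2,0), (2,1), (4,0), (4,1), (6,0), (6,1), (8,0), (8,1), (10,0), (10,1)}, so |H| = 12.

12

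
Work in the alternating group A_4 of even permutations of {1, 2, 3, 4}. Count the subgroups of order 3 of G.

|G| = 12 and 3 | 12, so subgroups of order 3 are possible by Lagrange.
The subgroups of order 3 are: {e, (1 2 3), (1 3 2)}; {e, (1 2 4), (1 4 2)}; {e, (1 3 4), (1 4 3)}; {e, (2 3 4), (2 4 3)}.
So G has 4 subgroups of order 3.

4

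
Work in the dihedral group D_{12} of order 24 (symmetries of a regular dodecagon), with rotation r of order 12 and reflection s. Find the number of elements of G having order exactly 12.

4

The elements of order 12 are: r, r^5, r^7, r^11.
That's 4.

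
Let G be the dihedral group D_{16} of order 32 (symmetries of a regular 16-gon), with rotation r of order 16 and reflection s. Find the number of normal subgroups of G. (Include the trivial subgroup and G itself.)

8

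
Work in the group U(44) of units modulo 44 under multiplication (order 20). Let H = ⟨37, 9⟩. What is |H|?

5

|⟨37⟩| = 5 and |⟨9⟩| = 5, so |H| is a multiple of lcm(5, 5) = 5 and divides |G| = 20.
Closing under the operation: H = {1, 5, 9, 25, 37}, so |H| = 5.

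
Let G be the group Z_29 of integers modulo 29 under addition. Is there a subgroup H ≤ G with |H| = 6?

6 does not divide |G| = 29, so by Lagrange no subgroup of order 6 exists.

No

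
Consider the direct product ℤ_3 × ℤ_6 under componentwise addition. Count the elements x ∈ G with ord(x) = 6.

An element (a,b) has order lcm(ord(a), ord(b)); count pairs with lcm equal to 6.
Enumerating gives 8 such elements.

8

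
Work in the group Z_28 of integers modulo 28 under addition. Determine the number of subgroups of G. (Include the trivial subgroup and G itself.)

A cyclic group of order 28 has exactly one subgroup for each divisor of 28.
Divisors of 28: 1, 2, 4, 7, 14, 28.
So Z_28 has 6 subgroups.

6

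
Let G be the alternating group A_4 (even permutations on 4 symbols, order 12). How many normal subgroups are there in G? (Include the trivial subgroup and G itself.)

3

G has 10 subgroups. Checking conjugation-invariance by order — order 1: 1/1 normal; order 2: 0/3 normal; order 3: 0/4 normal; order 4: 1/1 normal; order 12: 1/1 normal.
Total normal subgroups: 3.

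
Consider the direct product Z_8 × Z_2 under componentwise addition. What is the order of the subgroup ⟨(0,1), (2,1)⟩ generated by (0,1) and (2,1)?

|⟨(0,1)⟩| = 2 and |⟨(2,1)⟩| = 4, so |H| is a multiple of lcm(2, 4) = 4 and divides |G| = 16.
Closing under the operation: H = {(0,0), (0,1), (2,0), (2,1), (4,0), (4,1), (6,0), (6,1)}, so |H| = 8.

8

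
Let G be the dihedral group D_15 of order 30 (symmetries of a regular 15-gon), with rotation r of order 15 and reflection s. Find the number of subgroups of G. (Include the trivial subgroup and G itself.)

|G| = 30, so by Lagrange every subgroup order divides 30. Divisors: 1, 2, 3, 5, 6, 10, 15, 30.
Subgroups by order — order 1: 1; order 2: 15; order 3: 1; order 5: 1; order 6: 5; order 10: 3; order 15: 1; order 30: 1.
Total: 1 + 15 + 1 + 1 + 5 + 3 + 1 + 1 = 28.

28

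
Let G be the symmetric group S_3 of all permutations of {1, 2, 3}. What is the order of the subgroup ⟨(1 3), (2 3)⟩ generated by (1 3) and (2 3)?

|⟨(1 3)⟩| = 2 and |⟨(2 3)⟩| = 2, so |H| is a multiple of lcm(2, 2) = 2 and divides |G| = 6.
Closing {(1 3), (2 3)} under the group operation gives all of G, so |H| = 6.

6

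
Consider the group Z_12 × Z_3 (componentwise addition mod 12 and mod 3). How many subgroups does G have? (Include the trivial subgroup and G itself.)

|G| = 36, so by Lagrange every subgroup order divides 36. Divisors: 1, 2, 3, 4, 6, 9, 12, 18, 36.
Subgroups by order — order 1: 1; order 2: 1; order 3: 4; order 4: 1; order 6: 4; order 9: 1; order 12: 4; order 18: 1; order 36: 1.
Total: 1 + 1 + 4 + 1 + 4 + 1 + 4 + 1 + 1 = 18.

18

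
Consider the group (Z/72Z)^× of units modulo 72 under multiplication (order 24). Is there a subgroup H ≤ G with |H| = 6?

Yes

6 | 24. A subgroup of order 6 is {1, 11, 25, 35, 49, 59}.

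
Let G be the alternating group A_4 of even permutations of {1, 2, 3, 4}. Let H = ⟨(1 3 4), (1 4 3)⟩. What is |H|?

|⟨(1 3 4)⟩| = 3 and |⟨(1 4 3)⟩| = 3, so |H| is a multiple of lcm(3, 3) = 3 and divides |G| = 12.
Closing under the operation: H = {e, (1 3 4), (1 4 3)}, so |H| = 3.

3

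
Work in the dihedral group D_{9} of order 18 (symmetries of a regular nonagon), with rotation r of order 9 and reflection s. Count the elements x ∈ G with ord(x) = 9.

The elements of order 9 are: r, r^2, r^4, r^5, r^7, r^8.
That's 6.

6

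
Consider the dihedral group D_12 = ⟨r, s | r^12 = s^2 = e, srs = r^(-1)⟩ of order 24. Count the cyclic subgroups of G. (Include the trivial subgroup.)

18

Each element a generates a cyclic subgroup ⟨a⟩; distinct elements may generate the same one (a cyclic group of order d has φ(d) generators).
Cyclic subgroups by order — order 1: 1; order 2: 13; order 3: 1; order 4: 1; order 6: 1; order 12: 1.
Total: 18.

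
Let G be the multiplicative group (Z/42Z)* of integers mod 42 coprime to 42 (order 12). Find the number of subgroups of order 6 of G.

|G| = 12 and 6 | 12, so subgroups of order 6 are possible by Lagrange.
The subgroups of order 6 are: {1, 11, 23, 25, 29, 37}; {1, 13, 19, 25, 31, 37}; {1, 5, 17, 25, 37, 41}.
So G has 3 subgroups of order 6.

3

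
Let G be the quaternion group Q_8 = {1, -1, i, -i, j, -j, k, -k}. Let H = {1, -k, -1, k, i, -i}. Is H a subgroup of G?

|H| = 6 does not divide |G| = 8, so by Lagrange H is not a subgroup.

No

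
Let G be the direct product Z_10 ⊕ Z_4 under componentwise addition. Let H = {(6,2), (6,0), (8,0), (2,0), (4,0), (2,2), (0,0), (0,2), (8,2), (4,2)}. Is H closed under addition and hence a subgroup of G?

Yes

|H| = 10 divides |G| = 40, consistent with Lagrange.
H contains the identity, every element's inverse is in H, and H is closed under +: it is a subgroup.
In fact H = ⟨(6,2)⟩.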